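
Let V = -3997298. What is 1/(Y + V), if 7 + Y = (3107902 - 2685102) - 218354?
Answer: -1/3792859 ≈ -2.6365e-7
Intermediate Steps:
Y = 204439 (Y = -7 + ((3107902 - 2685102) - 218354) = -7 + (422800 - 218354) = -7 + 204446 = 204439)
1/(Y + V) = 1/(204439 - 3997298) = 1/(-3792859) = -1/3792859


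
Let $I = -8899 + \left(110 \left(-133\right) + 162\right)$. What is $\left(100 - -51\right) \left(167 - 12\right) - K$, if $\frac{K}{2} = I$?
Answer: $70139$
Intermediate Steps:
$I = -23367$ ($I = -8899 + \left(-14630 + 162\right) = -8899 - 14468 = -23367$)
$K = -46734$ ($K = 2 \left(-23367\right) = -46734$)
$\left(100 - -51\right) \left(167 - 12\right) - K = \left(100 - -51\right) \left(167 - 12\right) - -46734 = \left(100 + 51\right) 155 + 46734 = 151 \cdot 155 + 46734 = 23405 + 46734 = 70139$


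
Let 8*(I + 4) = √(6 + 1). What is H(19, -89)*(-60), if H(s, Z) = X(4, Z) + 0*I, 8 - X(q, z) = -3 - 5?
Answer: -960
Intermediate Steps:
X(q, z) = 16 (X(q, z) = 8 - (-3 - 5) = 8 - 1*(-8) = 8 + 8 = 16)
I = -4 + √7/8 (I = -4 + √(6 + 1)/8 = -4 + √7/8 ≈ -3.6693)
H(s, Z) = 16 (H(s, Z) = 16 + 0*(-4 + √7/8) = 16 + 0 = 16)
H(19, -89)*(-60) = 16*(-60) = -960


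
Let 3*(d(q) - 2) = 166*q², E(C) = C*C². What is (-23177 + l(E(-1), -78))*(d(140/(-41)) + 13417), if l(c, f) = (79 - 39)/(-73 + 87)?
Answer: -547880126863/1681 ≈ -3.2592e+8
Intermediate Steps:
E(C) = C³
l(c, f) = 20/7 (l(c, f) = 40/14 = 40*(1/14) = 20/7)
d(q) = 2 + 166*q²/3 (d(q) = 2 + (166*q²)/3 = 2 + 166*q²/3)
(-23177 + l(E(-1), -78))*(d(140/(-41)) + 13417) = (-23177 + 20/7)*((2 + 166*(140/(-41))²/3) + 13417) = -162219*((2 + 166*(140*(-1/41))²/3) + 13417)/7 = -162219*((2 + 166*(-140/41)²/3) + 13417)/7 = -162219*((2 + (166/3)*(19600/1681)) + 13417)/7 = -162219*((2 + 3253600/5043) + 13417)/7 = -162219*(3263686/5043 + 13417)/7 = -162219/7*70925617/5043 = -547880126863/1681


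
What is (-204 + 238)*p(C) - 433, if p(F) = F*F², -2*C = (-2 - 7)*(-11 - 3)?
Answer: -8502031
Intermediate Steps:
C = -63 (C = -(-2 - 7)*(-11 - 3)/2 = -(-9)*(-14)/2 = -½*126 = -63)
p(F) = F³
(-204 + 238)*p(C) - 433 = (-204 + 238)*(-63)³ - 433 = 34*(-250047) - 433 = -8501598 - 433 = -8502031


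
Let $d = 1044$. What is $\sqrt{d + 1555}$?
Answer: $\sqrt{2599} \approx 50.98$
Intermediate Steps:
$\sqrt{d + 1555} = \sqrt{1044 + 1555} = \sqrt{2599}$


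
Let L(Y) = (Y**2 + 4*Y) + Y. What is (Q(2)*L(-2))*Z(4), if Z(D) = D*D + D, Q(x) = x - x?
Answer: 0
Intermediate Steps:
L(Y) = Y**2 + 5*Y
Q(x) = 0
Z(D) = D + D**2 (Z(D) = D**2 + D = D + D**2)
(Q(2)*L(-2))*Z(4) = (0*(-2*(5 - 2)))*(4*(1 + 4)) = (0*(-2*3))*(4*5) = (0*(-6))*20 = 0*20 = 0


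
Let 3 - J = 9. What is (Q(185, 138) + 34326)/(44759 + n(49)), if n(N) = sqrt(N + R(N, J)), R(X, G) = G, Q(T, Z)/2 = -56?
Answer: 765692213/1001684019 - 17107*sqrt(43)/1001684019 ≈ 0.76429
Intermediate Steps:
J = -6 (J = 3 - 1*9 = 3 - 9 = -6)
Q(T, Z) = -112 (Q(T, Z) = 2*(-56) = -112)
n(N) = sqrt(-6 + N) (n(N) = sqrt(N - 6) = sqrt(-6 + N))
(Q(185, 138) + 34326)/(44759 + n(49)) = (-112 + 34326)/(44759 + sqrt(-6 + 49)) = 34214/(44759 + sqrt(43))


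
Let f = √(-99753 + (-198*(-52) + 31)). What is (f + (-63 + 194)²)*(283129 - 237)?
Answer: 4854709612 + 282892*I*√89426 ≈ 4.8547e+9 + 8.4596e+7*I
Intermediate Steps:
f = I*√89426 (f = √(-99753 + (10296 + 31)) = √(-99753 + 10327) = √(-89426) = I*√89426 ≈ 299.04*I)
(f + (-63 + 194)²)*(283129 - 237) = (I*√89426 + (-63 + 194)²)*(283129 - 237) = (I*√89426 + 131²)*282892 = (I*√89426 + 17161)*282892 = (17161 + I*√89426)*282892 = 4854709612 + 282892*I*√89426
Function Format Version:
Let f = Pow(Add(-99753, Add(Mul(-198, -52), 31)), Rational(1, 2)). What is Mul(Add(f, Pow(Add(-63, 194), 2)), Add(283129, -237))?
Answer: Add(4854709612, Mul(282892, I, Pow(89426, Rational(1, 2)))) ≈ Add(4.8547e+9, Mul(8.4596e+7, I))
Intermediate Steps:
f = Mul(I, Pow(89426, Rational(1, 2))) (f = Pow(Add(-99753, Add(10296, 31)), Rational(1, 2)) = Pow(Add(-99753, 10327), Rational(1, 2)) = Pow(-89426, Rational(1, 2)) = Mul(I, Pow(89426, Rational(1, 2))) ≈ Mul(299.04, I))
Mul(Add(f, Pow(Add(-63, 194), 2)), Add(283129, -237)) = Mul(Add(Mul(I, Pow(89426, Rational(1, 2))), Pow(Add(-63, 194), 2)), Add(283129, -237)) = Mul(Add(Mul(I, Pow(89426, Rational(1, 2))), Pow(131, 2)), 282892) = Mul(Add(Mul(I, Pow(89426, Rational(1, 2))), 17161), 282892) = Mul(Add(17161, Mul(I, Pow(89426, Rational(1, 2)))), 282892) = Add(4854709612, Mul(282892, I, Pow(89426, Rational(1, 2))))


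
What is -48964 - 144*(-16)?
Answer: -46660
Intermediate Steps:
-48964 - 144*(-16) = -48964 - 1*(-2304) = -48964 + 2304 = -46660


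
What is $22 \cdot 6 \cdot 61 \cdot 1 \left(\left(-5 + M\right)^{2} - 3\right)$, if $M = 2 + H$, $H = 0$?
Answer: $48312$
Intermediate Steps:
$M = 2$ ($M = 2 + 0 = 2$)
$22 \cdot 6 \cdot 61 \cdot 1 \left(\left(-5 + M\right)^{2} - 3\right) = 22 \cdot 6 \cdot 61 \cdot 1 \left(\left(-5 + 2\right)^{2} - 3\right) = 132 \cdot 61 \cdot 1 \left(\left(-3\right)^{2} - 3\right) = 8052 \cdot 1 \left(9 - 3\right) = 8052 \cdot 1 \cdot 6 = 8052 \cdot 6 = 48312$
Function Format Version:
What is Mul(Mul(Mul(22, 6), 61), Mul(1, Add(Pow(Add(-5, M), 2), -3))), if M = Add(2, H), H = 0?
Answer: 48312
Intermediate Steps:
M = 2 (M = Add(2, 0) = 2)
Mul(Mul(Mul(22, 6), 61), Mul(1, Add(Pow(Add(-5, M), 2), -3))) = Mul(Mul(Mul(22, 6), 61), Mul(1, Add(Pow(Add(-5, 2), 2), -3))) = Mul(Mul(132, 61), Mul(1, Add(Pow(-3, 2), -3))) = Mul(8052, Mul(1, Add(9, -3))) = Mul(8052, Mul(1, 6)) = Mul(8052, 6) = 48312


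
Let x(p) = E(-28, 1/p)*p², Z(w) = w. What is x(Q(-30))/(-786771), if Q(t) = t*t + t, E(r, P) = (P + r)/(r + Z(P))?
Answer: -84100/87419 ≈ -0.96203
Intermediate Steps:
E(r, P) = 1 (E(r, P) = (P + r)/(r + P) = (P + r)/(P + r) = 1)
Q(t) = t + t² (Q(t) = t² + t = t + t²)
x(p) = p² (x(p) = 1*p² = p²)
x(Q(-30))/(-786771) = (-30*(1 - 30))²/(-786771) = (-30*(-29))²*(-1/786771) = 870²*(-1/786771) = 756900*(-1/786771) = -84100/87419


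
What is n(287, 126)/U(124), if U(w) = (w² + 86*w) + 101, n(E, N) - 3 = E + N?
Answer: 416/26141 ≈ 0.015914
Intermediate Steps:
n(E, N) = 3 + E + N (n(E, N) = 3 + (E + N) = 3 + E + N)
U(w) = 101 + w² + 86*w
n(287, 126)/U(124) = (3 + 287 + 126)/(101 + 124² + 86*124) = 416/(101 + 15376 + 10664) = 416/26141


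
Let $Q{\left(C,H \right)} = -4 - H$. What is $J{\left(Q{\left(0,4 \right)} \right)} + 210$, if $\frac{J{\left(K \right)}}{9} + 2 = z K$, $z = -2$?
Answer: $336$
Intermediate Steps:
$J{\left(K \right)} = -18 - 18 K$ ($J{\left(K \right)} = -18 + 9 \left(- 2 K\right) = -18 - 18 K$)
$J{\left(Q{\left(0,4 \right)} \right)} + 210 = \left(-18 - 18 \left(-4 - 4\right)\right) + 210 = \left(-18 - -144\right) + 210 = \left(-18 + 144\right) + 210 = 126 + 210 = 336$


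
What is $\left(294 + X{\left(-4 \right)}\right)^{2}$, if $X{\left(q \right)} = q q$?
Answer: $96100$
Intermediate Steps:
$X{\left(q \right)} = q^{2}$
$\left(294 + X{\left(-4 \right)}\right)^{2} = \left(294 + \left(-4\right)^{2}\right)^{2} = \left(294 + 16\right)^{2} = 310^{2} = 96100$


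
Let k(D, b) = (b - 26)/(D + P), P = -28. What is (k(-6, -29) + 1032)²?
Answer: 1235030449/1156 ≈ 1.0684e+6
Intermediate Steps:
k(D, b) = (-26 + b)/(-28 + D) (k(D, b) = (b - 26)/(D - 28) = (-26 + b)/(-28 + D))
(k(-6, -29) + 1032)² = ((-26 - 29)/(-28 - 6) + 1032)² = (-55/(-34) + 1032)² = (-1/34*(-55) + 1032)² = (55/34 + 1032)² = (35143/34)² = 1235030449/1156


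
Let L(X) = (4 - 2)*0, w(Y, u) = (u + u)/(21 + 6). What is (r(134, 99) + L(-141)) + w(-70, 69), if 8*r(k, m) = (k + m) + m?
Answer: 839/18 ≈ 46.611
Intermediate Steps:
w(Y, u) = 2*u/27 (w(Y, u) = (2*u)/27 = (2*u)*(1/27) = 2*u/27)
L(X) = 0 (L(X) = 2*0 = 0)
r(k, m) = m/4 + k/8 (r(k, m) = ((k + m) + m)/8 = (k + 2*m)/8 = m/4 + k/8)
(r(134, 99) + L(-141)) + w(-70, 69) = (((¼)*99 + (⅛)*134) + 0) + (2/27)*69 = ((99/4 + 67/4) + 0) + 46/9 = (83/2 + 0) + 46/9 = 83/2 + 46/9 = 839/18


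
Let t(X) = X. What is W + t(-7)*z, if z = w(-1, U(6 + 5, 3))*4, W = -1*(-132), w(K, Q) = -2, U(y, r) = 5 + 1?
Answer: 188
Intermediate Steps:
U(y, r) = 6
W = 132
z = -8 (z = -2*4 = -8)
W + t(-7)*z = 132 - 7*(-8) = 132 + 56 = 188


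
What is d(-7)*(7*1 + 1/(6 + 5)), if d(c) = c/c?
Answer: 78/11 ≈ 7.0909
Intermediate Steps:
d(c) = 1
d(-7)*(7*1 + 1/(6 + 5)) = 1*(7*1 + 1/(6 + 5)) = 1*(7 + 1/11) = 1*(78/11) = 78/11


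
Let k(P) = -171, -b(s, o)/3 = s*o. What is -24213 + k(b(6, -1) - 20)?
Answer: -24384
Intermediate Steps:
b(s, o) = -3*o*s (b(s, o) = -3*s*o = -3*o*s)
-24213 + k(b(6, -1) - 20) = -24213 - 171 = -24384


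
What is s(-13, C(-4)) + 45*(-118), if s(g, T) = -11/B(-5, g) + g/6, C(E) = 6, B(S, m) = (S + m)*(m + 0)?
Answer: -621529/117 ≈ -5312.2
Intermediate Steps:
B(S, m) = m*(S + m) (B(S, m) = (S + m)*m = m*(S + m))
s(g, T) = g/6 - 11/(g*(-5 + g)) (s(g, T) = -11*1/(g*(-5 + g)) + g/6 = -11/(g*(-5 + g)) + g*(⅙) = -11/(g*(-5 + g)) + g/6 = g/6 - 11/(g*(-5 + g)))
s(-13, C(-4)) + 45*(-118) = (⅙)*(-66 + (-13)²*(-5 - 13))/(-13*(-5 - 13)) + 45*(-118) = (⅙)*(-1/13)*(-66 + 169*(-18))/(-18) - 5310 = (⅙)*(-1/13)*(-1/18)*(-66 - 3042) - 5310 = (⅙)*(-1/13)*(-1/18)*(-3108) - 5310 = -259/117 - 5310 = -621529/117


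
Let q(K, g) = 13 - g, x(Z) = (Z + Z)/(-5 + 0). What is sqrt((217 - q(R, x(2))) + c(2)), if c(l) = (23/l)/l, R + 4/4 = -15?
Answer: sqrt(20895)/10 ≈ 14.455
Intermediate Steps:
R = -16 (R = -1 - 15 = -16)
x(Z) = -2*Z/5 (x(Z) = (2*Z)/(-5) = (2*Z)*(-1/5) = -2*Z/5)
c(l) = 23/l**2
sqrt((217 - q(R, x(2))) + c(2)) = sqrt((217 - (13 - (-2)*2/5)) + 23/2**2) = sqrt((217 - (13 - 1*(-4/5))) + 23*(1/4)) = sqrt((217 - (13 + 4/5)) + 23/4) = sqrt((217 - 1*69/5) + 23/4) = sqrt((217 - 69/5) + 23/4) = sqrt(1016/5 + 23/4) = sqrt(4179/20) = sqrt(20895)/10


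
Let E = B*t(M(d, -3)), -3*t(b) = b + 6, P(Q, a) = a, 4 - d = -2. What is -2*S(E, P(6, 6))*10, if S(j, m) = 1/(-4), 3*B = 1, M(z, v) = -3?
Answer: 5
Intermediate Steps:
d = 6 (d = 4 - 1*(-2) = 4 + 2 = 6)
B = ⅓ (B = (⅓)*1 = ⅓ ≈ 0.33333)
t(b) = -2 - b/3 (t(b) = -(b + 6)/3 = -(6 + b)/3 = -2 - b/3)
E = -⅓ (E = (-2 - ⅓*(-3))/3 = (-2 + 1)/3 = (⅓)*(-1) = -⅓ ≈ -0.33333)
S(j, m) = -¼
-2*S(E, P(6, 6))*10 = -2*(-¼)*10 = (½)*10 = 5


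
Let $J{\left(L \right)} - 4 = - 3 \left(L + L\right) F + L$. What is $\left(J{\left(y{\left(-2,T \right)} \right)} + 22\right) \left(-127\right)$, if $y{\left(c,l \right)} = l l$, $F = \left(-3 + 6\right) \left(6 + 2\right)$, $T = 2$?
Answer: $69342$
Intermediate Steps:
$F = 24$ ($F = 3 \cdot 8 = 24$)
$y{\left(c,l \right)} = l^{2}$
$J{\left(L \right)} = 4 - 143 L$ ($J{\left(L \right)} = 4 + \left(- 3 \left(L + L\right) 24 + L\right) = 4 + \left(- 3 \cdot 2 L 24 + L\right) = 4 + \left(- 6 L 24 + L\right) = 4 + \left(- 144 L + L\right) = 4 - 143 L$)
$\left(J{\left(y{\left(-2,T \right)} \right)} + 22\right) \left(-127\right) = \left(\left(4 - 143 \cdot 2^{2}\right) + 22\right) \left(-127\right) = \left(\left(4 - 572\right) + 22\right) \left(-127\right) = \left(-568 + 22\right) \left(-127\right) = \left(-546\right) \left(-127\right) = 69342$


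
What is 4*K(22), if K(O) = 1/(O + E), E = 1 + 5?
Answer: ⅐ ≈ 0.14286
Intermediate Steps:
E = 6
K(O) = 1/(6 + O) (K(O) = 1/(O + 6) = 1/(6 + O))
4*K(22) = 4/(6 + 22) = 4/28 = 4*(1/28) = ⅐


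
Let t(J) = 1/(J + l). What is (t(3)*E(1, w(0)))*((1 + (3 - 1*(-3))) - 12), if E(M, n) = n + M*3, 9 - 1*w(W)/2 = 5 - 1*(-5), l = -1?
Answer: -5/2 ≈ -2.5000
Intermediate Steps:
w(W) = -2 (w(W) = 18 - 2*(5 - 1*(-5)) = 18 - 2*(5 + 5) = 18 - 2*10 = 18 - 20 = -2)
t(J) = 1/(-1 + J) (t(J) = 1/(J - 1) = 1/(-1 + J))
E(M, n) = n + 3*M
(t(3)*E(1, w(0)))*((1 + (3 - 1*(-3))) - 12) = ((-2 + 3*1)/(-1 + 3))*((1 + (3 - 1*(-3))) - 12) = ((-2 + 3)/2)*((1 + (3 + 3)) - 12) = ((1/2)*1)*((1 + 6) - 12) = (7 - 12)/2 = (1/2)*(-5) = -5/2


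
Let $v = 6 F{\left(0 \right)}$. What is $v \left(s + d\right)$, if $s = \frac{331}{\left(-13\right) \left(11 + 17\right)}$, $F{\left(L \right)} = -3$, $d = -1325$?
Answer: $\frac{4343679}{182} \approx 23866.0$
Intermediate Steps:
$v = -18$ ($v = 6 \left(-3\right) = -18$)
$s = - \frac{331}{364}$ ($s = \frac{331}{\left(-13\right) 28} = \frac{331}{-364} = 331 \left(- \frac{1}{364}\right) = - \frac{331}{364} \approx -0.90934$)
$v \left(s + d\right) = - 18 \left(- \frac{331}{364} - 1325\right) = \left(-18\right) \left(- \frac{482631}{364}\right) = \frac{4343679}{182}$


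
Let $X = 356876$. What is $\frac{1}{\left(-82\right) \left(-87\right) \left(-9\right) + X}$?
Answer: $\frac{1}{292670} \approx 3.4168 \cdot 10^{-6}$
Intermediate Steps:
$\frac{1}{\left(-82\right) \left(-87\right) \left(-9\right) + X} = \frac{1}{\left(-82\right) \left(-87\right) \left(-9\right) + 356876} = \frac{1}{7134 \left(-9\right) + 356876} = \frac{1}{-64206 + 356876} = \frac{1}{292670}$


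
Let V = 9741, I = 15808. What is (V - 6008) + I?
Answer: 19541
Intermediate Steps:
(V - 6008) + I = (9741 - 6008) + 15808 = 3733 + 15808 = 19541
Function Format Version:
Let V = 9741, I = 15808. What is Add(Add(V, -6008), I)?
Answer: 19541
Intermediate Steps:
Add(Add(V, -6008), I) = Add(Add(9741, -6008), 15808) = Add(3733, 15808) = 19541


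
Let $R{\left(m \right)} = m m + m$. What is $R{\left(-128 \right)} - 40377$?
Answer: $-24121$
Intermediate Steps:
$R{\left(m \right)} = m + m^{2}$ ($R{\left(m \right)} = m^{2} + m = m + m^{2}$)
$R{\left(-128 \right)} - 40377 = - 128 \left(1 - 128\right) - 40377 = \left(-128\right) \left(-127\right) - 40377 = 16256 - 40377 = -24121$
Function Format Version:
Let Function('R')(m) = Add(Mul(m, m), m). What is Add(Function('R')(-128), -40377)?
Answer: -24121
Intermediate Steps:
Function('R')(m) = Add(m, Pow(m, 2)) (Function('R')(m) = Add(Pow(m, 2), m) = Add(m, Pow(m, 2)))
Add(Function('R')(-128), -40377) = Add(Mul(-128, Add(1, -128)), -40377) = Add(Mul(-128, -127), -40377) = Add(16256, -40377) = -24121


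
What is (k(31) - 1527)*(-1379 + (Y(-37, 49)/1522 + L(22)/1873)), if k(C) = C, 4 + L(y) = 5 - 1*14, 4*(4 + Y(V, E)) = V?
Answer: 2940513796583/1425353 ≈ 2.0630e+6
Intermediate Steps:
Y(V, E) = -4 + V/4
L(y) = -13 (L(y) = -4 + (5 - 1*14) = -4 + (5 - 14) = -4 - 9 = -13)
(k(31) - 1527)*(-1379 + (Y(-37, 49)/1522 + L(22)/1873)) = (31 - 1527)*(-1379 + ((-4 + (¼)*(-37))/1522 - 13/1873)) = -1496*(-1379 + ((-4 - 37/4)*(1/1522) - 13*1/1873)) = -1496*(-1379 + (-53/4*1/1522 - 13/1873)) = -1496*(-1379 + (-53/6088 - 13/1873)) = -1496*(-1379 - 178413/11402824) = -1496*(-15724672709/11402824) = 2940513796583/1425353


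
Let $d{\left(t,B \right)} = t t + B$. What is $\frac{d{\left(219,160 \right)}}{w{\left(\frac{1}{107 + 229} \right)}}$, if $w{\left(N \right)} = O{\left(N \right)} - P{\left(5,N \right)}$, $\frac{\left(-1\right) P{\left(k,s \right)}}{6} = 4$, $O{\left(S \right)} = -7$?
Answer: $\frac{48121}{17} \approx 2830.6$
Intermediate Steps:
$P{\left(k,s \right)} = -24$ ($P{\left(k,s \right)} = \left(-6\right) 4 = -24$)
$d{\left(t,B \right)} = B + t^{2}$ ($d{\left(t,B \right)} = t^{2} + B = B + t^{2}$)
$w{\left(N \right)} = 17$ ($w{\left(N \right)} = -7 - -24 = -7 + 24 = 17$)
$\frac{d{\left(219,160 \right)}}{w{\left(\frac{1}{107 + 229} \right)}} = \frac{160 + 219^{2}}{17} = \left(160 + 47961\right) \frac{1}{17} = 48121 \cdot \frac{1}{17} = \frac{48121}{17}$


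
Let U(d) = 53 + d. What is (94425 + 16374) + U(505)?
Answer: 111357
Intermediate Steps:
(94425 + 16374) + U(505) = (94425 + 16374) + (53 + 505) = 110799 + 558 = 111357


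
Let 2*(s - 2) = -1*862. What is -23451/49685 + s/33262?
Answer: -801342027/1652622470 ≈ -0.48489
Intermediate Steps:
s = -429 (s = 2 + (-1*862)/2 = 2 + (½)*(-862) = 2 - 431 = -429)
-23451/49685 + s/33262 = -23451/49685 - 429/33262 = -801342027/1652622470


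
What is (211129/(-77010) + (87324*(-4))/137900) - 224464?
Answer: -119189582051503/530983950 ≈ -2.2447e+5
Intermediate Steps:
(211129/(-77010) + (87324*(-4))/137900) - 224464 = (211129*(-1/77010) - 349296*1/137900) - 224464 = (-211129/77010 - 87324/34475) - 224464 = -2800698703/530983950 - 224464 = -119189582051503/530983950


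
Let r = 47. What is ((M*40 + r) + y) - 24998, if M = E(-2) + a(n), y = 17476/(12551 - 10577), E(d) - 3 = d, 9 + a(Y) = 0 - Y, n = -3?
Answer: -24815299/987 ≈ -25142.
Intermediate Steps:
a(Y) = -9 - Y (a(Y) = -9 + (0 - Y) = -9 - Y)
E(d) = 3 + d
y = 8738/987 (y = 17476/1974 = 17476*(1/1974) = 8738/987 ≈ 8.8531)
M = -5 (M = (3 - 2) + (-9 - 1*(-3)) = 1 + (-9 + 3) = 1 - 6 = -5)
((M*40 + r) + y) - 24998 = ((-5*40 + 47) + 8738/987) - 24998 = ((-200 + 47) + 8738/987) - 24998 = (-153 + 8738/987) - 24998 = -142273/987 - 24998 = -24815299/987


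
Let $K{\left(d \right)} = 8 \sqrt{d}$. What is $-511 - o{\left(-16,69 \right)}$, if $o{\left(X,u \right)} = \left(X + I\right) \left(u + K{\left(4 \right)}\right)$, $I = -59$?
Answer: $5864$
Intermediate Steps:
$o{\left(X,u \right)} = \left(-59 + X\right) \left(16 + u\right)$ ($o{\left(X,u \right)} = \left(X - 59\right) \left(u + 8 \sqrt{4}\right) = \left(-59 + X\right) \left(u + 8 \cdot 2\right) = \left(-59 + X\right) \left(u + 16\right) = \left(-59 + X\right) \left(16 + u\right)$)
$-511 - o{\left(-16,69 \right)} = -511 - \left(-944 - 4071 + 16 \left(-16\right) - 1104\right) = -511 - \left(-944 - 4071 - 256 - 1104\right) = -511 - -6375 = -511 + 6375 = 5864$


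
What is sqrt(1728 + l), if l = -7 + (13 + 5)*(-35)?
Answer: sqrt(1091) ≈ 33.030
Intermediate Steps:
l = -637 (l = -7 + 18*(-35) = -7 - 630 = -637)
sqrt(1728 + l) = sqrt(1728 - 637) = sqrt(1091)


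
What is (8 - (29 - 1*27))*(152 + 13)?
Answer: 990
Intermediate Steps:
(8 - (29 - 1*27))*(152 + 13) = (8 - (29 - 27))*165 = (8 - 1*2)*165 = (8 - 2)*165 = 6*165 = 990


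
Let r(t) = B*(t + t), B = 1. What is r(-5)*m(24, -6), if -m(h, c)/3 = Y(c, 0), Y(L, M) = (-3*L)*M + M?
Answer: 0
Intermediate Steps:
Y(L, M) = M - 3*L*M (Y(L, M) = -3*L*M + M = M - 3*L*M)
m(h, c) = 0 (m(h, c) = -0*(1 - 3*c) = -3*0 = 0)
r(t) = 2*t (r(t) = 1*(t + t) = 1*(2*t) = 2*t)
r(-5)*m(24, -6) = (2*(-5))*0 = -10*0 = 0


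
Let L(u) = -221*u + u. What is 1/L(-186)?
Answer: 1/40920 ≈ 2.4438e-5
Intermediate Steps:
L(u) = -220*u
1/L(-186) = 1/(-220*(-186)) = 1/40920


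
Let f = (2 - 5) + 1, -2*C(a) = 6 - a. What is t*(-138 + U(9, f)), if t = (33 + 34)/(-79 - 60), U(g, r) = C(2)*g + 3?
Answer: 10251/139 ≈ 73.748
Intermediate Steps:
C(a) = -3 + a/2 (C(a) = -(6 - a)/2 = -3 + a/2)
f = -2 (f = -3 + 1 = -2)
U(g, r) = 3 - 2*g (U(g, r) = (-3 + (1/2)*2)*g + 3 = (-3 + 1)*g + 3 = -2*g + 3 = 3 - 2*g)
t = -67/139 (t = 67/(-139) = 67*(-1/139) = -67/139 ≈ -0.48201)
t*(-138 + U(9, f)) = -67*(-138 + (3 - 2*9))/139 = -67*(-138 + (3 - 18))/139 = -67*(-138 - 15)/139 = -67/139*(-153) = 10251/139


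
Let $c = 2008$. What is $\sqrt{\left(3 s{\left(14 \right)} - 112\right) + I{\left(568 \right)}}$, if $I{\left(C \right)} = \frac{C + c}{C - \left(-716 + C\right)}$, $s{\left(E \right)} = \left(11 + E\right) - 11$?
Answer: $\frac{i \sqrt{2127594}}{179} \approx 8.1488 i$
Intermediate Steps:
$s{\left(E \right)} = E$
$I{\left(C \right)} = \frac{502}{179} + \frac{C}{716}$ ($I{\left(C \right)} = \frac{C + 2008}{C - \left(-716 + C\right)} = \frac{2008 + C}{716} = \left(2008 + C\right) \frac{1}{716} = \frac{502}{179} + \frac{C}{716}$)
$\sqrt{\left(3 s{\left(14 \right)} - 112\right) + I{\left(568 \right)}} = \sqrt{\left(3 \cdot 14 - 112\right) + \left(\frac{502}{179} + \frac{1}{716} \cdot 568\right)} = \sqrt{\left(42 - 112\right) + \left(\frac{502}{179} + \frac{142}{179}\right)} = \sqrt{-70 + \frac{644}{179}} = \sqrt{- \frac{11886}{179}} = \frac{i \sqrt{2127594}}{179}$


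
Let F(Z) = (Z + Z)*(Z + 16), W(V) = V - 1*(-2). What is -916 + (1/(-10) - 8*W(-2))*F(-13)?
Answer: -4541/5 ≈ -908.20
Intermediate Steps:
W(V) = 2 + V (W(V) = V + 2 = 2 + V)
F(Z) = 2*Z*(16 + Z) (F(Z) = (2*Z)*(16 + Z) = 2*Z*(16 + Z))
-916 + (1/(-10) - 8*W(-2))*F(-13) = -916 + (1/(-10) - 8*(2 - 2))*(2*(-13)*(16 - 13)) = -916 + (-1/10 - 8*0)*(2*(-13)*3) = -916 + (-1/10 + 0)*(-78) = -916 - 1/10*(-78) = -916 + 39/5 = -4541/5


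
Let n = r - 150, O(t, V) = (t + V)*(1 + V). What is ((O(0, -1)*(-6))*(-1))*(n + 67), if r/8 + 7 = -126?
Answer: 0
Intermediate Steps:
r = -1064 (r = -56 + 8*(-126) = -56 - 1008 = -1064)
O(t, V) = (1 + V)*(V + t) (O(t, V) = (V + t)*(1 + V) = (1 + V)*(V + t))
n = -1214 (n = -1064 - 150 = -1214)
((O(0, -1)*(-6))*(-1))*(n + 67) = (((-1 + 0 + (-1)² - 1*0)*(-6))*(-1))*(-1214 + 67) = (((-1 + 0 + 1 + 0)*(-6))*(-1))*(-1147) = ((0*(-6))*(-1))*(-1147) = (0*(-1))*(-1147) = 0*(-1147) = 0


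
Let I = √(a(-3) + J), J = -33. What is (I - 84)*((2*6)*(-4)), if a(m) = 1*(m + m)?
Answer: 4032 - 48*I*√39 ≈ 4032.0 - 299.76*I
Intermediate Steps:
a(m) = 2*m (a(m) = 1*(2*m) = 2*m)
I = I*√39 (I = √(2*(-3) - 33) = √(-6 - 33) = √(-39) = I*√39 ≈ 6.245*I)
(I - 84)*((2*6)*(-4)) = (I*√39 - 84)*((2*6)*(-4)) = (-84 + I*√39)*(12*(-4)) = (-84 + I*√39)*(-48) = 4032 - 48*I*√39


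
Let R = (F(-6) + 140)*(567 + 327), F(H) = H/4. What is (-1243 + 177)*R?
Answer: -131991054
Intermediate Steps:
F(H) = H/4 (F(H) = H*(¼) = H/4)
R = 123819 (R = ((¼)*(-6) + 140)*(567 + 327) = (-3/2 + 140)*894 = (277/2)*894 = 123819)
(-1243 + 177)*R = (-1243 + 177)*123819 = -1066*123819 = -131991054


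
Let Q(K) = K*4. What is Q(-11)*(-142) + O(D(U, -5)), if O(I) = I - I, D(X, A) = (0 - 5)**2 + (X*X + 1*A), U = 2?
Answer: 6248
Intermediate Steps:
D(X, A) = 25 + A + X**2 (D(X, A) = (-5)**2 + (X**2 + A) = 25 + (A + X**2) = 25 + A + X**2)
Q(K) = 4*K
O(I) = 0
Q(-11)*(-142) + O(D(U, -5)) = (4*(-11))*(-142) + 0 = -44*(-142) + 0 = 6248 + 0 = 6248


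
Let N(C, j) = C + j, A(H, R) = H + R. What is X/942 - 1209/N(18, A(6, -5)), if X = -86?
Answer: -570256/8949 ≈ -63.723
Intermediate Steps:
X/942 - 1209/N(18, A(6, -5)) = -86/942 - 1209/(18 + (6 - 5)) = -86*1/942 - 1209/(18 + 1) = -43/471 - 1209/19 = -570256/8949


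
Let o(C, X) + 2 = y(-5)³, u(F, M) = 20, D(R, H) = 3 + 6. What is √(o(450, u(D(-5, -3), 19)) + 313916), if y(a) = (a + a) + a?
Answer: √310539 ≈ 557.26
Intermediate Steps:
y(a) = 3*a (y(a) = 2*a + a = 3*a)
D(R, H) = 9
o(C, X) = -3377 (o(C, X) = -2 + (3*(-5))³ = -2 + (-15)³ = -2 - 3375 = -3377)
√(o(450, u(D(-5, -3), 19)) + 313916) = √(-3377 + 313916) = √310539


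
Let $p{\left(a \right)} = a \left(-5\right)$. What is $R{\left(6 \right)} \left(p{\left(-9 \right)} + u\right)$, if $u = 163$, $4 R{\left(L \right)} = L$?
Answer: $312$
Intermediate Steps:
$R{\left(L \right)} = \frac{L}{4}$
$p{\left(a \right)} = - 5 a$
$R{\left(6 \right)} \left(p{\left(-9 \right)} + u\right) = \frac{1}{4} \cdot 6 \left(\left(-5\right) \left(-9\right) + 163\right) = \frac{3 \left(45 + 163\right)}{2} = \frac{3}{2} \cdot 208 = 312$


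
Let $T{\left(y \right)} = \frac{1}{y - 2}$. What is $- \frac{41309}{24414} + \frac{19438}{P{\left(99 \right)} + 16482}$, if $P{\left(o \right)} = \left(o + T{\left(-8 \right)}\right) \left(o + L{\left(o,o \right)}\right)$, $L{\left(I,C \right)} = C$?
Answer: $- \frac{564009281}{489150766} \approx -1.153$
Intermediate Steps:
$T{\left(y \right)} = \frac{1}{-2 + y}$
$P{\left(o \right)} = 2 o \left(- \frac{1}{10} + o\right)$ ($P{\left(o \right)} = \left(o + \frac{1}{-2 - 8}\right) \left(o + o\right) = \left(o + \frac{1}{-10}\right) 2 o = \left(o - \frac{1}{10}\right) 2 o = \left(- \frac{1}{10} + o\right) 2 o = 2 o \left(- \frac{1}{10} + o\right)$)
$- \frac{41309}{24414} + \frac{19438}{P{\left(99 \right)} + 16482} = - \frac{41309}{24414} + \frac{19438}{\frac{1}{5} \cdot 99 \left(-1 + 10 \cdot 99\right) + 16482} = \left(-41309\right) \frac{1}{24414} + \frac{19438}{\frac{1}{5} \cdot 99 \left(-1 + 990\right) + 16482} = - \frac{41309}{24414} + \frac{19438}{\frac{1}{5} \cdot 99 \cdot 989 + 16482} = - \frac{41309}{24414} + \frac{19438}{\frac{97911}{5} + 16482} = - \frac{41309}{24414} + \frac{19438}{\frac{180321}{5}} = - \frac{41309}{24414} + 19438 \cdot \frac{5}{180321} = - \frac{41309}{24414} + \frac{97190}{180321} = - \frac{564009281}{489150766}$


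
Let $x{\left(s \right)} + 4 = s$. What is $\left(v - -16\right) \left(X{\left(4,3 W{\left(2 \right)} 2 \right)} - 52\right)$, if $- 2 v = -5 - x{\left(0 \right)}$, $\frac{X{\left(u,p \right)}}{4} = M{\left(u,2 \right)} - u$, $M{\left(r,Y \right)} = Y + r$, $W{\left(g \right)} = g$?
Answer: $-726$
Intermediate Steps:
$x{\left(s \right)} = -4 + s$
$X{\left(u,p \right)} = 8$ ($X{\left(u,p \right)} = 4 \left(\left(2 + u\right) - u\right) = 4 \cdot 2 = 8$)
$v = \frac{1}{2}$ ($v = - \frac{-5 - \left(-4 + 0\right)}{2} = - \frac{-5 - -4}{2} = - \frac{-5 + 4}{2} = \left(- \frac{1}{2}\right) \left(-1\right) = \frac{1}{2} \approx 0.5$)
$\left(v - -16\right) \left(X{\left(4,3 W{\left(2 \right)} 2 \right)} - 52\right) = \left(\frac{1}{2} - -16\right) \left(8 - 52\right) = \left(\frac{1}{2} + 16\right) \left(-44\right) = \frac{33}{2} \left(-44\right) = -726$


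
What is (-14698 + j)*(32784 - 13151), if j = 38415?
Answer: 465635861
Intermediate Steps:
(-14698 + j)*(32784 - 13151) = (-14698 + 38415)*(32784 - 13151) = 23717*19633 = 465635861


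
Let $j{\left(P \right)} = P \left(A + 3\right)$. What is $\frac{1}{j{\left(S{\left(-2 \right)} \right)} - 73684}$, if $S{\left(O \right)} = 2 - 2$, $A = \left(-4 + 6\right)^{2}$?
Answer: $- \frac{1}{73684} \approx -1.3571 \cdot 10^{-5}$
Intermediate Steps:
$A = 4$ ($A = 2^{2} = 4$)
$S{\left(O \right)} = 0$ ($S{\left(O \right)} = 2 - 2 = 0$)
$j{\left(P \right)} = 7 P$ ($j{\left(P \right)} = P \left(4 + 3\right) = P 7 = 7 P$)
$\frac{1}{j{\left(S{\left(-2 \right)} \right)} - 73684} = \frac{1}{7 \cdot 0 - 73684} = \frac{1}{0 - 73684} = \frac{1}{-73684} = - \frac{1}{73684}$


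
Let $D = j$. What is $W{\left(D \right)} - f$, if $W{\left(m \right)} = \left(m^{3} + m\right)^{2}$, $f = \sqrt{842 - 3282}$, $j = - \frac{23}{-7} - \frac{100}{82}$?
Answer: $\frac{66240693321910276}{558845013849409} - 2 i \sqrt{610} \approx 118.53 - 49.396 i$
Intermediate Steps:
$j = \frac{593}{287}$ ($j = \left(-23\right) \left(- \frac{1}{7}\right) - \frac{50}{41} = \frac{23}{7} - \frac{50}{41} = \frac{593}{287} \approx 2.0662$)
$D = \frac{593}{287} \approx 2.0662$
$f = 2 i \sqrt{610}$ ($f = \sqrt{-2440} = 2 i \sqrt{610} \approx 49.396 i$)
$W{\left(m \right)} = \left(m + m^{3}\right)^{2}$
$W{\left(D \right)} - f = \left(\frac{593}{287}\right)^{2} \left(1 + \left(\frac{593}{287}\right)^{2}\right)^{2} - 2 i \sqrt{610} = \frac{351649 \left(1 + \frac{351649}{82369}\right)^{2}}{82369} - 2 i \sqrt{610} = \frac{351649 \left(\frac{434018}{82369}\right)^{2}}{82369} - 2 i \sqrt{610} = \frac{351649}{82369} \cdot \frac{188371624324}{6784652161} - 2 i \sqrt{610} = \frac{66240693321910276}{558845013849409} - 2 i \sqrt{610}$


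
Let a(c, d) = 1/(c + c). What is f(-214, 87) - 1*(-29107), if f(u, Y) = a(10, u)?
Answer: 582141/20 ≈ 29107.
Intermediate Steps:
a(c, d) = 1/(2*c)
f(u, Y) = 1/20 (f(u, Y) = (½)/10 = (½)*(⅒) = 1/20)
f(-214, 87) - 1*(-29107) = 1/20 - 1*(-29107) = 1/20 + 29107 = 582141/20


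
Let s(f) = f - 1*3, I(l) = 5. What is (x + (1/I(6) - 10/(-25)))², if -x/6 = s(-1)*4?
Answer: 233289/25 ≈ 9331.6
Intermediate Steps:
s(f) = -3 + f (s(f) = f - 3 = -3 + f)
x = 96 (x = -6*(-3 - 1)*4 = -(-24)*4 = -6*(-16) = 96)
(x + (1/I(6) - 10/(-25)))² = (96 + (1/5 - 10/(-25)))² = (96 + (1*(⅕) - 10*(-1/25)))² = (96 + (⅕ + ⅖))² = (96 + ⅗)² = (483/5)² = 233289/25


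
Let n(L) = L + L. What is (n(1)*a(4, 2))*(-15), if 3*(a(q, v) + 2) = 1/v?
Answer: 55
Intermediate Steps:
a(q, v) = -2 + 1/(3*v)
n(L) = 2*L
(n(1)*a(4, 2))*(-15) = ((2*1)*(-2 + (⅓)/2))*(-15) = (2*(-2 + (⅓)*(½)))*(-15) = (2*(-2 + ⅙))*(-15) = (2*(-11/6))*(-15) = -11/3*(-15) = 55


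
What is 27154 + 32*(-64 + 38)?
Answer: 26322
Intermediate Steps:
27154 + 32*(-64 + 38) = 27154 + 32*(-26) = 27154 - 832 = 26322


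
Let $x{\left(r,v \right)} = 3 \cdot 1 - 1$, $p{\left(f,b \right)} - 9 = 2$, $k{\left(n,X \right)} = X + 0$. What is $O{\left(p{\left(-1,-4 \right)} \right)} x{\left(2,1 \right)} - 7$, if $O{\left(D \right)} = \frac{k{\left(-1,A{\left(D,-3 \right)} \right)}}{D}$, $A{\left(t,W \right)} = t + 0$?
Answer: $-5$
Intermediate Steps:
$A{\left(t,W \right)} = t$
$k{\left(n,X \right)} = X$
$p{\left(f,b \right)} = 11$ ($p{\left(f,b \right)} = 9 + 2 = 11$)
$x{\left(r,v \right)} = 2$ ($x{\left(r,v \right)} = 3 - 1 = 2$)
$O{\left(D \right)} = 1$ ($O{\left(D \right)} = \frac{D}{D} = 1$)
$O{\left(p{\left(-1,-4 \right)} \right)} x{\left(2,1 \right)} - 7 = 1 \cdot 2 - 7 = 2 - 7 = -5$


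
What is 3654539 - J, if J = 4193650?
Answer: -539111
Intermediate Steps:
3654539 - J = 3654539 - 1*4193650 = 3654539 - 4193650 = -539111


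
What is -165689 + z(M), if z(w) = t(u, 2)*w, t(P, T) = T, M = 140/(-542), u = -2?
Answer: -44901859/271 ≈ -1.6569e+5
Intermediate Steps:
M = -70/271 (M = 140*(-1/542) = -70/271 ≈ -0.25830)
z(w) = 2*w
-165689 + z(M) = -165689 + 2*(-70/271) = -165689 - 140/271 = -44901859/271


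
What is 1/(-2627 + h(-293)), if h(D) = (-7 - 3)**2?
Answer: -1/2527 ≈ -0.00039573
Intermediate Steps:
h(D) = 100 (h(D) = (-10)**2 = 100)
1/(-2627 + h(-293)) = 1/(-2627 + 100) = 1/(-2527) = -1/2527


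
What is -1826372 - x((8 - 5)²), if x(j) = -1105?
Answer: -1825267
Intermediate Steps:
-1826372 - x((8 - 5)²) = -1826372 - 1*(-1105) = -1826372 + 1105 = -1825267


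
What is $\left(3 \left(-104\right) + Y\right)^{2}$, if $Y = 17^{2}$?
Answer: $529$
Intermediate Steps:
$Y = 289$
$\left(3 \left(-104\right) + Y\right)^{2} = \left(3 \left(-104\right) + 289\right)^{2} = \left(-312 + 289\right)^{2} = \left(-23\right)^{2} = 529$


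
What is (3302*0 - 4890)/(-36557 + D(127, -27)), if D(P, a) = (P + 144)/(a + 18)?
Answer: 22005/164642 ≈ 0.13365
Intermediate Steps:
D(P, a) = (144 + P)/(18 + a)
(3302*0 - 4890)/(-36557 + D(127, -27)) = (3302*0 - 4890)/(-36557 + (144 + 127)/(18 - 27)) = (0 - 4890)/(-36557 + 271/(-9)) = -4890/(-36557 - 1/9*271) = -4890/(-36557 - 271/9) = -4890/(-329284/9) = -4890*(-9/329284) = 22005/164642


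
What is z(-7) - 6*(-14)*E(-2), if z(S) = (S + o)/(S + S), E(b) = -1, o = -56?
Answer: -159/2 ≈ -79.500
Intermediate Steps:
z(S) = (-56 + S)/(2*S) (z(S) = (S - 56)/(S + S) = (-56 + S)/((2*S)) = (-56 + S)*(1/(2*S)) = (-56 + S)/(2*S))
z(-7) - 6*(-14)*E(-2) = (1/2)*(-56 - 7)/(-7) - 6*(-14)*(-1) = (1/2)*(-1/7)*(-63) - (-84)*(-1) = 9/2 - 1*84 = 9/2 - 84 = -159/2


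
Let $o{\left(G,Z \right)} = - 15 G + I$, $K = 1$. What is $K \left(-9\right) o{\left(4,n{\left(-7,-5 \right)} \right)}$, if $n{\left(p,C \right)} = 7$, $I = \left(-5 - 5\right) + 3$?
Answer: $603$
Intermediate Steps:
$I = -7$ ($I = -10 + 3 = -7$)
$o{\left(G,Z \right)} = -7 - 15 G$ ($o{\left(G,Z \right)} = - 15 G - 7 = -7 - 15 G$)
$K \left(-9\right) o{\left(4,n{\left(-7,-5 \right)} \right)} = 1 \left(-9\right) \left(-7 - 60\right) = - 9 \left(-7 - 60\right) = \left(-9\right) \left(-67\right) = 603$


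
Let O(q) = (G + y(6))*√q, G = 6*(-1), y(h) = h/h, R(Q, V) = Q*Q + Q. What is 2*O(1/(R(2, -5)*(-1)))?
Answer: -5*I*√6/3 ≈ -4.0825*I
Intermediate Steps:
R(Q, V) = Q + Q² (R(Q, V) = Q² + Q = Q + Q²)
y(h) = 1
G = -6
O(q) = -5*√q (O(q) = (-6 + 1)*√q = -5*√q)
2*O(1/(R(2, -5)*(-1))) = 2*(-5*I*(√2/(2*√(1 + 2)))) = 2*(-5*I*(√6/6)) = 2*(-5*I*√6/6) = -5*I*√6/3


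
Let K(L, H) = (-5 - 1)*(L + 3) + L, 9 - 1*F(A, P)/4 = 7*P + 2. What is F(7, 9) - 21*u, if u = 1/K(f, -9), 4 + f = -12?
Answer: -13909/62 ≈ -224.34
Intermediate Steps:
f = -16 (f = -4 - 12 = -16)
F(A, P) = 28 - 28*P (F(A, P) = 36 - 4*(7*P + 2) = 36 - 4*(2 + 7*P) = 36 + (-8 - 28*P) = 28 - 28*P)
K(L, H) = -18 - 5*L (K(L, H) = -6*(3 + L) + L = (-18 - 6*L) + L = -18 - 5*L)
u = 1/62 (u = 1/(-18 - 5*(-16)) = 1/(-18 + 80) = 1/62 ≈ 0.016129)
F(7, 9) - 21*u = (28 - 28*9) - 21*1/62 = (28 - 252) - 21/62 = -224 - 21/62 = -13909/62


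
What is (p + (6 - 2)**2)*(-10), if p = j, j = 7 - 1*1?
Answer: -220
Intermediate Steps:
j = 6 (j = 7 - 1 = 6)
p = 6
(p + (6 - 2)**2)*(-10) = (6 + (6 - 2)**2)*(-10) = (6 + 4**2)*(-10) = (6 + 16)*(-10) = 22*(-10) = -220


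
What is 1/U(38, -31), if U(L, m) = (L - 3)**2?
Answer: 1/1225 ≈ 0.00081633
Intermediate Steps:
U(L, m) = (-3 + L)**2
1/U(38, -31) = 1/((-3 + 38)**2) = 1/(35**2) = 1/1225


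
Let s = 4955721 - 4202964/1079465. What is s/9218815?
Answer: 5349523166301/9951388133975 ≈ 0.53757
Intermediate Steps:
s = 5349523166301/1079465 (s = 4955721 - 4202964*1/1079465 = 4955721 - 4202964/1079465 = 5349523166301/1079465 ≈ 4.9557e+6)
s/9218815 = (5349523166301/1079465)/9218815 = (5349523166301/1079465)*(1/9218815) = 5349523166301/9951388133975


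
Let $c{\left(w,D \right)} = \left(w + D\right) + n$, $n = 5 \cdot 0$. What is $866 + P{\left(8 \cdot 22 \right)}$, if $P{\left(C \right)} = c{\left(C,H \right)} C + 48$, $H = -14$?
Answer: $29426$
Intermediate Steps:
$n = 0$
$c{\left(w,D \right)} = D + w$ ($c{\left(w,D \right)} = \left(w + D\right) + 0 = \left(D + w\right) + 0 = D + w$)
$P{\left(C \right)} = 48 + C \left(-14 + C\right)$ ($P{\left(C \right)} = \left(-14 + C\right) C + 48 = C \left(-14 + C\right) + 48 = 48 + C \left(-14 + C\right)$)
$866 + P{\left(8 \cdot 22 \right)} = 866 + \left(48 + 8 \cdot 22 \left(-14 + 8 \cdot 22\right)\right) = 866 + \left(48 + 176 \left(-14 + 176\right)\right) = 866 + \left(48 + 176 \cdot 162\right) = 866 + \left(48 + 28512\right) = 866 + 28560 = 29426$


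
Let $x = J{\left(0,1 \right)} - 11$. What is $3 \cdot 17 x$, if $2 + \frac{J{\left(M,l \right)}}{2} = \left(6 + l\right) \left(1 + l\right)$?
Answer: $663$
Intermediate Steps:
$J{\left(M,l \right)} = -4 + 2 \left(1 + l\right) \left(6 + l\right)$ ($J{\left(M,l \right)} = -4 + 2 \left(6 + l\right) \left(1 + l\right) = -4 + 2 \left(1 + l\right) \left(6 + l\right)$)
$x = 13$ ($x = \left(8 + 2 \cdot 1^{2} + 14 \cdot 1\right) - 11 = \left(8 + 2 \cdot 1 + 14\right) - 11 = \left(8 + 2 + 14\right) - 11 = 24 - 11 = 13$)
$3 \cdot 17 x = 3 \cdot 17 \cdot 13 = 51 \cdot 13 = 663$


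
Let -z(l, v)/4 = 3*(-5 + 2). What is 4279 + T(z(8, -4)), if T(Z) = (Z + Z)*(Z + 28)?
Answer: 8887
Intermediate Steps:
z(l, v) = 36 (z(l, v) = -12*(-5 + 2) = -12*(-3) = -4*(-9) = 36)
T(Z) = 2*Z*(28 + Z) (T(Z) = (2*Z)*(28 + Z) = 2*Z*(28 + Z))
4279 + T(z(8, -4)) = 4279 + 2*36*(28 + 36) = 4279 + 2*36*64 = 4279 + 4608 = 8887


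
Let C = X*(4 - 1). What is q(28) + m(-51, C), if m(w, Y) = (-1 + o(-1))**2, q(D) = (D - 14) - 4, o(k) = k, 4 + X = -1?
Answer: 14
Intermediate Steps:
X = -5 (X = -4 - 1 = -5)
q(D) = -18 + D (q(D) = (-14 + D) - 4 = -18 + D)
C = -15 (C = -5*(4 - 1) = -5*3 = -15)
m(w, Y) = 4 (m(w, Y) = (-1 - 1)**2 = (-2)**2 = 4)
q(28) + m(-51, C) = (-18 + 28) + 4 = 10 + 4 = 14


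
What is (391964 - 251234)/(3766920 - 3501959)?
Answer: 140730/264961 ≈ 0.53113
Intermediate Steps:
(391964 - 251234)/(3766920 - 3501959) = 140730/264961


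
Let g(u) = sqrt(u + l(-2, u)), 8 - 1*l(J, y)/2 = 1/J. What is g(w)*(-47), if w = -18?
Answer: -47*I ≈ -47.0*I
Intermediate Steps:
l(J, y) = 16 - 2/J
g(u) = sqrt(17 + u) (g(u) = sqrt(u + (16 - 2/(-2))) = sqrt(u + (16 - 2*(-1/2))) = sqrt(u + (16 + 1)) = sqrt(u + 17) = sqrt(17 + u))
g(w)*(-47) = sqrt(17 - 18)*(-47) = sqrt(-1)*(-47) = I*(-47) = -47*I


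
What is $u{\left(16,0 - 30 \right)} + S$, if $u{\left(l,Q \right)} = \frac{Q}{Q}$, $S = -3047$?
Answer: $-3046$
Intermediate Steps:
$u{\left(l,Q \right)} = 1$
$u{\left(16,0 - 30 \right)} + S = 1 - 3047 = -3046$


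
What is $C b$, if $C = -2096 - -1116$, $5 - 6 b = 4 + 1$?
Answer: $0$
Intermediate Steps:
$b = 0$ ($b = \frac{5}{6} - \frac{4 + 1}{6} = \frac{5}{6} - \frac{5}{6} = 0$)
$C = -980$ ($C = -2096 + 1116 = -980$)
$C b = \left(-980\right) 0 = 0$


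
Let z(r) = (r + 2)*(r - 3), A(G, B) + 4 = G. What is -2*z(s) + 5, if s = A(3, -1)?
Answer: 13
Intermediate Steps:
A(G, B) = -4 + G
s = -1 (s = -4 + 3 = -1)
z(r) = (-3 + r)*(2 + r) (z(r) = (2 + r)*(-3 + r) = (-3 + r)*(2 + r))
-2*z(s) + 5 = -2*(-6 + (-1)**2 - 1*(-1)) + 5 = -2*(-6 + 1 + 1) + 5 = -2*(-4) + 5 = 8 + 5 = 13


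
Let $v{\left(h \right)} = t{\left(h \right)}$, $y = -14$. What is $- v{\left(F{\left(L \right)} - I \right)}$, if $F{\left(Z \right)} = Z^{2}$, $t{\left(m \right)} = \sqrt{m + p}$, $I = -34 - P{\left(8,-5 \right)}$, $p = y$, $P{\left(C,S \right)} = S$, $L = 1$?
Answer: $-4$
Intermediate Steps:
$p = -14$
$I = -29$ ($I = -34 - -5 = -34 + 5 = -29$)
$t{\left(m \right)} = \sqrt{-14 + m}$ ($t{\left(m \right)} = \sqrt{m - 14} = \sqrt{-14 + m}$)
$v{\left(h \right)} = \sqrt{-14 + h}$
$- v{\left(F{\left(L \right)} - I \right)} = - \sqrt{-14 + \left(1^{2} - -29\right)} = - \sqrt{-14 + \left(1 + 29\right)} = - \sqrt{-14 + 30} = - \sqrt{16} = \left(-1\right) 4 = -4$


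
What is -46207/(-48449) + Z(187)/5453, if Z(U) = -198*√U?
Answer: 46207/48449 - 198*√187/5453 ≈ 0.45719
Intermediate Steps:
-46207/(-48449) + Z(187)/5453 = -46207/(-48449) - 198*√187/5453 = -46207*(-1/48449) - 198*√187*(1/5453) = 46207/48449 - 198*√187/5453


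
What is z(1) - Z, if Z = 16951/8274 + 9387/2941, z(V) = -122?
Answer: -3096248677/24333834 ≈ -127.24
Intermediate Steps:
Z = 127520929/24333834 (Z = 16951*(1/8274) + 9387*(1/2941) = 16951/8274 + 9387/2941 = 127520929/24333834 ≈ 5.2405)
z(1) - Z = -122 - 1*127520929/24333834 = -122 - 127520929/24333834 = -3096248677/24333834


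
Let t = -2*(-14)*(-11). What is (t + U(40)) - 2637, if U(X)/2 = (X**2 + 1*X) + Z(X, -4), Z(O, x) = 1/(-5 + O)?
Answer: 11727/35 ≈ 335.06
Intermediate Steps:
t = -308 (t = 28*(-11) = -308)
U(X) = 2*X + 2*X**2 + 2/(-5 + X) (U(X) = 2*((X**2 + 1*X) + 1/(-5 + X)) = 2*((X**2 + X) + 1/(-5 + X)) = 2*((X + X**2) + 1/(-5 + X)) = 2*(X + X**2 + 1/(-5 + X)) = 2*X + 2*X**2 + 2/(-5 + X))
(t + U(40)) - 2637 = (-308 + 2*(1 + 40*(1 + 40)*(-5 + 40))/(-5 + 40)) - 2637 = (-308 + 2*(1 + 40*41*35)/35) - 2637 = (-308 + 2*(1/35)*(1 + 57400)) - 2637 = (-308 + 2*(1/35)*57401) - 2637 = (-308 + 114802/35) - 2637 = 104022/35 - 2637 = 11727/35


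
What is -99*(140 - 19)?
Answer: -11979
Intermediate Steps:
-99*(140 - 19) = -99*121 = -1*11979 = -11979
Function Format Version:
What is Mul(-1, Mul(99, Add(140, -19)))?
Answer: -11979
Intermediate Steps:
Mul(-1, Mul(99, Add(140, -19))) = Mul(-1, Mul(99, 121)) = Mul(-1, 11979) = -11979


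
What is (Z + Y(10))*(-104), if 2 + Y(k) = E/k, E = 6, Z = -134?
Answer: 70408/5 ≈ 14082.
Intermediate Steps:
Y(k) = -2 + 6/k
(Z + Y(10))*(-104) = (-134 + (-2 + 6/10))*(-104) = (-134 + (-2 + 6*(⅒)))*(-104) = (-134 + (-2 + ⅗))*(-104) = (-134 - 7/5)*(-104) = -677/5*(-104) = 70408/5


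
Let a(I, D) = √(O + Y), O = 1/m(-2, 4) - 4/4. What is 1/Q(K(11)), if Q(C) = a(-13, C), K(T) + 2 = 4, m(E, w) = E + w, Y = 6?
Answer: √22/11 ≈ 0.42640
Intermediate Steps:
K(T) = 2 (K(T) = -2 + 4 = 2)
O = -½ (O = 1/(-2 + 4) - 4/4 = 1/2 - 4*¼ = 1*(½) - 1 = ½ - 1 = -½ ≈ -0.50000)
a(I, D) = √22/2 (a(I, D) = √(-½ + 6) = √(11/2) = √22/2)
Q(C) = √22/2
1/Q(K(11)) = 1/(√22/2) = √22/11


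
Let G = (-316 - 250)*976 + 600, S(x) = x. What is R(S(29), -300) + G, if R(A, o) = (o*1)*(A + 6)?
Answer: -562316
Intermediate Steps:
G = -551816 (G = -566*976 + 600 = -552416 + 600 = -551816)
R(A, o) = o*(6 + A)
R(S(29), -300) + G = -300*(6 + 29) - 551816 = -300*35 - 551816 = -10500 - 551816 = -562316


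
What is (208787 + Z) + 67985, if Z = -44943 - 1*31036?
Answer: 200793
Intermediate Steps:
Z = -75979 (Z = -44943 - 31036 = -75979)
(208787 + Z) + 67985 = (208787 - 75979) + 67985 = 132808 + 67985 = 200793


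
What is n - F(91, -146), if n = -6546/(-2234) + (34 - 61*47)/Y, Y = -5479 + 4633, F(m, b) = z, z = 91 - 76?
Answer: -8241311/944982 ≈ -8.7211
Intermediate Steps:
z = 15
F(m, b) = 15
Y = -846
n = 5933419/944982 (n = -6546/(-2234) + (34 - 61*47)/(-846) = -6546*(-1/2234) + (34 - 2867)*(-1/846) = 3273/1117 - 2833*(-1/846) = 3273/1117 + 2833/846 = 5933419/944982 ≈ 6.2789)
n - F(91, -146) = 5933419/944982 - 1*15 = 5933419/944982 - 15 = -8241311/944982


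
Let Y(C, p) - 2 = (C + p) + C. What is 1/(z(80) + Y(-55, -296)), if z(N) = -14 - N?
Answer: -1/498 ≈ -0.0020080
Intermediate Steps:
Y(C, p) = 2 + p + 2*C (Y(C, p) = 2 + ((C + p) + C) = 2 + (p + 2*C) = 2 + p + 2*C)
1/(z(80) + Y(-55, -296)) = 1/((-14 - 1*80) + (2 - 296 + 2*(-55))) = 1/((-14 - 80) + (2 - 296 - 110)) = 1/(-94 - 404) = 1/(-498) = -1/498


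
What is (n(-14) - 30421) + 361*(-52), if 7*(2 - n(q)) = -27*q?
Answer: -49245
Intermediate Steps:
n(q) = 2 + 27*q/7 (n(q) = 2 - (-27)*q/7 = 2 + 27*q/7)
(n(-14) - 30421) + 361*(-52) = ((2 + (27/7)*(-14)) - 30421) + 361*(-52) = ((2 - 54) - 30421) - 18772 = (-52 - 30421) - 18772 = -30473 - 18772 = -49245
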